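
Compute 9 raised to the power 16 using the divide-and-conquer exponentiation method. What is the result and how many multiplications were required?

Computing 9^16 by squaring (build up from 9^1; each line after the first costs one multiplication):

9^1 = 9
9^2 = (9^1)^2 = 9^2 = 81
9^4 = (9^2)^2 = 81^2 = 6561
9^8 = (9^4)^2 = 6561^2 = 43046721
9^16 = (9^8)^2 = 43046721^2 = 1853020188851841

Result: 1853020188851841
Multiplications needed: 4 (4 lines after 9^1)

9^16 = 1853020188851841. Using exponentiation by squaring, this requires 4 multiplications. The key idea: if the exponent is even, square the half-power; if odd, multiply by the base once.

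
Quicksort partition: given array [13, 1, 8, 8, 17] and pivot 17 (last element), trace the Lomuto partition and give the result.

Lomuto partition with pivot = 17:

Initial array: [13, 1, 8, 8, 17]

arr[0]=13 <= 17: swap with position 0, array becomes [13, 1, 8, 8, 17]
arr[1]=1 <= 17: swap with position 1, array becomes [13, 1, 8, 8, 17]
arr[2]=8 <= 17: swap with position 2, array becomes [13, 1, 8, 8, 17]
arr[3]=8 <= 17: swap with position 3, array becomes [13, 1, 8, 8, 17]

Place pivot at position 4: [13, 1, 8, 8, 17]
Pivot position: 4

After partitioning with pivot 17, the array becomes [13, 1, 8, 8, 17]. The pivot is placed at index 4. All elements to the left of the pivot are <= 17, and all elements to the right are > 17.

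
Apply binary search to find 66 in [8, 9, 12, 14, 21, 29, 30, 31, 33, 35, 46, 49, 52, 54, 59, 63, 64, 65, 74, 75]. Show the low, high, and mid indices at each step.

Binary search for 66 in [8, 9, 12, 14, 21, 29, 30, 31, 33, 35, 46, 49, 52, 54, 59, 63, 64, 65, 74, 75]:

lo=0, hi=19, mid=9, arr[mid]=35 -> 35 < 66, search right half
lo=10, hi=19, mid=14, arr[mid]=59 -> 59 < 66, search right half
lo=15, hi=19, mid=17, arr[mid]=65 -> 65 < 66, search right half
lo=18, hi=19, mid=18, arr[mid]=74 -> 74 > 66, search left half
lo=18 > hi=17, target 66 not found

Binary search determines that 66 is not in the array after 4 comparisons. The search space was exhausted without finding the target.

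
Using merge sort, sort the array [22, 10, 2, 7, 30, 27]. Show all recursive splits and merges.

Merge sort trace:

Split: [22, 10, 2, 7, 30, 27] -> [22, 10, 2] and [7, 30, 27]
  Split: [22, 10, 2] -> [22] and [10, 2]
    Split: [10, 2] -> [10] and [2]
    Merge: [10] + [2] -> [2, 10]
  Merge: [22] + [2, 10] -> [2, 10, 22]
  Split: [7, 30, 27] -> [7] and [30, 27]
    Split: [30, 27] -> [30] and [27]
    Merge: [30] + [27] -> [27, 30]
  Merge: [7] + [27, 30] -> [7, 27, 30]
Merge: [2, 10, 22] + [7, 27, 30] -> [2, 7, 10, 22, 27, 30]

Final sorted array: [2, 7, 10, 22, 27, 30]

The merge sort proceeds by recursively splitting the array and merging sorted halves.
After all merges, the sorted array is [2, 7, 10, 22, 27, 30].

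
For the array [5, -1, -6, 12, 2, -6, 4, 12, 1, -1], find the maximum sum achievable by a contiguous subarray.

Using Kadane's algorithm on [5, -1, -6, 12, 2, -6, 4, 12, 1, -1]:

Scanning through the array:
Position 1 (value -1): max_ending_here = 4, max_so_far = 5
Position 2 (value -6): max_ending_here = -2, max_so_far = 5
Position 3 (value 12): max_ending_here = 12, max_so_far = 12
Position 4 (value 2): max_ending_here = 14, max_so_far = 14
Position 5 (value -6): max_ending_here = 8, max_so_far = 14
Position 6 (value 4): max_ending_here = 12, max_so_far = 14
Position 7 (value 12): max_ending_here = 24, max_so_far = 24
Position 8 (value 1): max_ending_here = 25, max_so_far = 25
Position 9 (value -1): max_ending_here = 24, max_so_far = 25

Maximum subarray: [12, 2, -6, 4, 12, 1]
Maximum sum: 25

The maximum subarray is [12, 2, -6, 4, 12, 1] with sum 25. This subarray runs from index 3 to index 8.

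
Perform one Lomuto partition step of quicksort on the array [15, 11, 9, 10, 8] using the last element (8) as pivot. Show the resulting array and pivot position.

Lomuto partition with pivot = 8:

Initial array: [15, 11, 9, 10, 8]

arr[0]=15 > 8: no swap
arr[1]=11 > 8: no swap
arr[2]=9 > 8: no swap
arr[3]=10 > 8: no swap

Place pivot at position 0: [8, 11, 9, 10, 15]
Pivot position: 0

After partitioning with pivot 8, the array becomes [8, 11, 9, 10, 15]. The pivot is placed at index 0. All elements to the left of the pivot are <= 8, and all elements to the right are > 8.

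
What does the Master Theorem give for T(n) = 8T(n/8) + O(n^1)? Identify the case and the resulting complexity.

Master Theorem for T(n) = 8T(n/8) + O(n^1):

a = 8, b = 8, c = 1
log_b(a) = log_8(8) = 1.0000

Case 2: c = 1 = log_8(8) = 1.0000
T(n) = O(n^1 log n) = O(n log n)

For T(n) = 8T(n/8) + O(n^1): log_8(8) = 1.0000. This is Case 2 of the Master Theorem (c = log_b(a), equal work at all levels), giving O(n log n).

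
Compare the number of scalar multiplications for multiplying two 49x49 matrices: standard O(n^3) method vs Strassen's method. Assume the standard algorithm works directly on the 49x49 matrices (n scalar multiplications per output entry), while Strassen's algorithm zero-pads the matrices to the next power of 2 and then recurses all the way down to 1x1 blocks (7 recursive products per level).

Matrix multiplication for 49x49 matrices:

Strassen's algorithm requires power-of-2 dimensions. Pad 49x49 to 64x64 (next power of 2).

Standard algorithm: 49^3 = 117649 multiplications
Strassen's algorithm: 7^(log2(64)) = 7^6 = 117649 multiplications
Savings: 117649 - 117649 = 0 multiplications

Standard: 117649 multiplications (49^3). Strassen: 117649 multiplications (7^6, after padding to 64x64). Strassen reduces 8 recursive multiplications to 7 at each level.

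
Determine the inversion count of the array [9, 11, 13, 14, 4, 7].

Finding inversions in [9, 11, 13, 14, 4, 7]:

(0, 4): arr[0]=9 > arr[4]=4
(0, 5): arr[0]=9 > arr[5]=7
(1, 4): arr[1]=11 > arr[4]=4
(1, 5): arr[1]=11 > arr[5]=7
(2, 4): arr[2]=13 > arr[4]=4
(2, 5): arr[2]=13 > arr[5]=7
(3, 4): arr[3]=14 > arr[4]=4
(3, 5): arr[3]=14 > arr[5]=7

Total inversions: 8

The array has 8 inversion(s): (0,4), (0,5), (1,4), (1,5), (2,4), (2,5), (3,4), (3,5). Each pair (i,j) satisfies i < j and arr[i] > arr[j].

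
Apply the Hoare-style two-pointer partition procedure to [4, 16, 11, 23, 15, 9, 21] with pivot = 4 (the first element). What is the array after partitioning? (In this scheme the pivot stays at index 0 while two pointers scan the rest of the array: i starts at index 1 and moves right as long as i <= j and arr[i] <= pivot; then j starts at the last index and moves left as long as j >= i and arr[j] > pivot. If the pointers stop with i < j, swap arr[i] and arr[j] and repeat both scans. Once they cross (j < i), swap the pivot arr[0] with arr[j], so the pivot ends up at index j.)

Hoare-style two-pointer partition with pivot = 4:

Initial array: [4, 16, 11, 23, 15, 9, 21]

Pointers start at i = 1, j = 6.
i ends at 1, j ends at 0: the pointers have crossed (j < i), so scanning stops.

j = 0, so swapping arr[0] with arr[j] leaves the pivot at position 0: [4, 16, 11, 23, 15, 9, 21]
Pivot position: 0

After partitioning with pivot 4, the array becomes [4, 16, 11, 23, 15, 9, 21]. The pivot is placed at index 0. All elements to the left of the pivot are <= 4, and all elements to the right are > 4.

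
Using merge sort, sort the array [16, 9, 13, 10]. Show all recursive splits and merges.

Merge sort trace:

Split: [16, 9, 13, 10] -> [16, 9] and [13, 10]
  Split: [16, 9] -> [16] and [9]
  Merge: [16] + [9] -> [9, 16]
  Split: [13, 10] -> [13] and [10]
  Merge: [13] + [10] -> [10, 13]
Merge: [9, 16] + [10, 13] -> [9, 10, 13, 16]

Final sorted array: [9, 10, 13, 16]

The merge sort proceeds by recursively splitting the array and merging sorted halves.
After all merges, the sorted array is [9, 10, 13, 16].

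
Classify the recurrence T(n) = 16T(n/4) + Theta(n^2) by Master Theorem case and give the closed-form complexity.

Master Theorem for T(n) = 16T(n/4) + O(n^2):

a = 16, b = 4, c = 2
log_b(a) = log_4(16) = 2.0000

Case 2: c = 2 = log_4(16) = 2.0000
T(n) = O(n^2 log n) = O(n^2 log n)

For T(n) = 16T(n/4) + O(n^2): log_4(16) = 2.0000. This is Case 2 of the Master Theorem (c = log_b(a), equal work at all levels), giving O(n^2 log n).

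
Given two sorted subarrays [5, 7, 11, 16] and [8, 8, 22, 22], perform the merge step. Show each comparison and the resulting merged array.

Merging process:

Compare 5 vs 8: take 5 from left. Merged: [5]
Compare 7 vs 8: take 7 from left. Merged: [5, 7]
Compare 11 vs 8: take 8 from right. Merged: [5, 7, 8]
Compare 11 vs 8: take 8 from right. Merged: [5, 7, 8, 8]
Compare 11 vs 22: take 11 from left. Merged: [5, 7, 8, 8, 11]
Compare 16 vs 22: take 16 from left. Merged: [5, 7, 8, 8, 11, 16]
Append remaining from right: [22, 22]. Merged: [5, 7, 8, 8, 11, 16, 22, 22]

Final merged array: [5, 7, 8, 8, 11, 16, 22, 22]
Total comparisons: 6

The merged array is [5, 7, 8, 8, 11, 16, 22, 22], requiring 6 comparisons. The merge step runs in O(n) time where n is the total number of elements.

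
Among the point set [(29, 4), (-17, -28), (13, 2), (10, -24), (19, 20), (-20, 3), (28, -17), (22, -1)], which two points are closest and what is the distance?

Computing all pairwise distances among 8 points:

d((29, 4), (-17, -28)) = 56.0357
d((29, 4), (13, 2)) = 16.1245
d((29, 4), (10, -24)) = 33.8378
d((29, 4), (19, 20)) = 18.868
d((29, 4), (-20, 3)) = 49.0102
d((29, 4), (28, -17)) = 21.0238
d((29, 4), (22, -1)) = 8.6023 <-- minimum
d((-17, -28), (13, 2)) = 42.4264
d((-17, -28), (10, -24)) = 27.2947
d((-17, -28), (19, 20)) = 60.0
d((-17, -28), (-20, 3)) = 31.1448
d((-17, -28), (28, -17)) = 46.3249
d((-17, -28), (22, -1)) = 47.4342
d((13, 2), (10, -24)) = 26.1725
d((13, 2), (19, 20)) = 18.9737
d((13, 2), (-20, 3)) = 33.0151
d((13, 2), (28, -17)) = 24.2074
d((13, 2), (22, -1)) = 9.4868
d((10, -24), (19, 20)) = 44.911
d((10, -24), (-20, 3)) = 40.3609
d((10, -24), (28, -17)) = 19.3132
d((10, -24), (22, -1)) = 25.9422
d((19, 20), (-20, 3)) = 42.5441
d((19, 20), (28, -17)) = 38.0789
d((19, 20), (22, -1)) = 21.2132
d((-20, 3), (28, -17)) = 52.0
d((-20, 3), (22, -1)) = 42.19
d((28, -17), (22, -1)) = 17.088

Closest pair: (29, 4) and (22, -1) with distance 8.6023

The closest pair is (29, 4) and (22, -1) with Euclidean distance 8.6023. For 8 points, brute-force pairwise comparison is shown above. For large n, the divide-and-conquer algorithm (sort by x, recurse on halves, check the dividing strip) achieves O(n log n).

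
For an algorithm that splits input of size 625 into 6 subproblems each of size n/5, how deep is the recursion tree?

For divide and conquer with division factor 5:

Problem sizes at each level:
Level 0: 625
Level 1: 125
Level 2: 25
Level 3: 5
Level 4: 1

The root is level 0 and the size-1 base case is level 4 (the tree spans levels 0 through 4, i.e. 5 levels counting the root), so the depth is the number of divisions: log_5(625) = 4

The recursion tree depth is log_5(625) = 4. At each level, the problem size is divided by 5, so it takes 4 divisions to reduce to a base case of size 1. The algorithm makes 6 recursive calls at each level.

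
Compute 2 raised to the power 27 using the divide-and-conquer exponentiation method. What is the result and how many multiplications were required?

Computing 2^27 by squaring (build up from 2^1; each line after the first costs one multiplication):

2^1 = 2
2^2 = (2^1)^2 = 2^2 = 4
2^3 = 2 * 2^2 = 2 * 4 = 8
2^6 = (2^3)^2 = 8^2 = 64
2^12 = (2^6)^2 = 64^2 = 4096
2^13 = 2 * 2^12 = 2 * 4096 = 8192
2^26 = (2^13)^2 = 8192^2 = 67108864
2^27 = 2 * 2^26 = 2 * 67108864 = 134217728

Result: 134217728
Multiplications needed: 7 (7 lines after 2^1)

2^27 = 134217728. Using exponentiation by squaring, this requires 7 multiplications. The key idea: if the exponent is even, square the half-power; if odd, multiply by the base once.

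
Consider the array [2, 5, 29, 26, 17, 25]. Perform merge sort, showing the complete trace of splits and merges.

Merge sort trace:

Split: [2, 5, 29, 26, 17, 25] -> [2, 5, 29] and [26, 17, 25]
  Split: [2, 5, 29] -> [2] and [5, 29]
    Split: [5, 29] -> [5] and [29]
    Merge: [5] + [29] -> [5, 29]
  Merge: [2] + [5, 29] -> [2, 5, 29]
  Split: [26, 17, 25] -> [26] and [17, 25]
    Split: [17, 25] -> [17] and [25]
    Merge: [17] + [25] -> [17, 25]
  Merge: [26] + [17, 25] -> [17, 25, 26]
Merge: [2, 5, 29] + [17, 25, 26] -> [2, 5, 17, 25, 26, 29]

Final sorted array: [2, 5, 17, 25, 26, 29]

The merge sort proceeds by recursively splitting the array and merging sorted halves.
After all merges, the sorted array is [2, 5, 17, 25, 26, 29].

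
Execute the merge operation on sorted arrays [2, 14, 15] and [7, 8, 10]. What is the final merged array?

Merging process:

Compare 2 vs 7: take 2 from left. Merged: [2]
Compare 14 vs 7: take 7 from right. Merged: [2, 7]
Compare 14 vs 8: take 8 from right. Merged: [2, 7, 8]
Compare 14 vs 10: take 10 from right. Merged: [2, 7, 8, 10]
Append remaining from left: [14, 15]. Merged: [2, 7, 8, 10, 14, 15]

Final merged array: [2, 7, 8, 10, 14, 15]
Total comparisons: 4

The merged array is [2, 7, 8, 10, 14, 15], requiring 4 comparisons. The merge step runs in O(n) time where n is the total number of elements.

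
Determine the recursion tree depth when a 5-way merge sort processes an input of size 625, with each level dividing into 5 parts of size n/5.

For divide and conquer with division factor 5:

Problem sizes at each level:
Level 0: 625
Level 1: 125
Level 2: 25
Level 3: 5
Level 4: 1

The root is level 0 and the size-1 base case is level 4 (the tree spans levels 0 through 4, i.e. 5 levels counting the root), so the depth is the number of divisions: log_5(625) = 4

The recursion tree depth is log_5(625) = 4. At each level, the problem size is divided by 5, so it takes 4 divisions to reduce to a base case of size 1. The algorithm makes 5 recursive calls at each level.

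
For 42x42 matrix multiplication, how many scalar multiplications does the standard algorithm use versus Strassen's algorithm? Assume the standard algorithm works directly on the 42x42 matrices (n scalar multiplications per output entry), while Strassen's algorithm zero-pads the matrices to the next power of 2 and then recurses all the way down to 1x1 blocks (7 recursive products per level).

Matrix multiplication for 42x42 matrices:

Strassen's algorithm requires power-of-2 dimensions. Pad 42x42 to 64x64 (next power of 2).

Standard algorithm: 42^3 = 74088 multiplications
Strassen's algorithm: 7^(log2(64)) = 7^6 = 117649 multiplications
Difference: 74088 - 117649 = -43561 (Strassen uses MORE here due to padding overhead — for small or just-over-power-of-2 n, padding can outweigh the per-level savings)

Standard: 74088 multiplications (42^3). Strassen: 117649 multiplications (7^6, after padding to 64x64). Strassen reduces 8 recursive multiplications to 7 at each level.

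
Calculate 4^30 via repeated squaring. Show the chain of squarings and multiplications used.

Computing 4^30 by squaring (build up from 4^1; each line after the first costs one multiplication):

4^1 = 4
4^2 = (4^1)^2 = 4^2 = 16
4^3 = 4 * 4^2 = 4 * 16 = 64
4^6 = (4^3)^2 = 64^2 = 4096
4^7 = 4 * 4^6 = 4 * 4096 = 16384
4^14 = (4^7)^2 = 16384^2 = 268435456
4^15 = 4 * 4^14 = 4 * 268435456 = 1073741824
4^30 = (4^15)^2 = 1073741824^2 = 1152921504606846976

Result: 1152921504606846976
Multiplications needed: 7 (7 lines after 4^1)

4^30 = 1152921504606846976. Using exponentiation by squaring, this requires 7 multiplications. The key idea: if the exponent is even, square the half-power; if odd, multiply by the base once.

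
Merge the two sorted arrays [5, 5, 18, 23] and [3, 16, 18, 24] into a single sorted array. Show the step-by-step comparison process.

Merging process:

Compare 5 vs 3: take 3 from right. Merged: [3]
Compare 5 vs 16: take 5 from left. Merged: [3, 5]
Compare 5 vs 16: take 5 from left. Merged: [3, 5, 5]
Compare 18 vs 16: take 16 from right. Merged: [3, 5, 5, 16]
Compare 18 vs 18: take 18 from left. Merged: [3, 5, 5, 16, 18]
Compare 23 vs 18: take 18 from right. Merged: [3, 5, 5, 16, 18, 18]
Compare 23 vs 24: take 23 from left. Merged: [3, 5, 5, 16, 18, 18, 23]
Append remaining from right: [24]. Merged: [3, 5, 5, 16, 18, 18, 23, 24]

Final merged array: [3, 5, 5, 16, 18, 18, 23, 24]
Total comparisons: 7

The merged array is [3, 5, 5, 16, 18, 18, 23, 24], requiring 7 comparisons. The merge step runs in O(n) time where n is the total number of elements.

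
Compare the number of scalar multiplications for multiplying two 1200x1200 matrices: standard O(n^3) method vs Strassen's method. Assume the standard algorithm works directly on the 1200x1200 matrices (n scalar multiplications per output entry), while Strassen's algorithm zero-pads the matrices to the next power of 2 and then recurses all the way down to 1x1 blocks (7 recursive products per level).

Matrix multiplication for 1200x1200 matrices:

Strassen's algorithm requires power-of-2 dimensions. Pad 1200x1200 to 2048x2048 (next power of 2).

Standard algorithm: 1200^3 = 1728000000 multiplications
Strassen's algorithm: 7^(log2(2048)) = 7^11 = 1977326743 multiplications
Difference: 1728000000 - 1977326743 = -249326743 (Strassen uses MORE here due to padding overhead — for small or just-over-power-of-2 n, padding can outweigh the per-level savings)

Standard: 1728000000 multiplications (1200^3). Strassen: 1977326743 multiplications (7^11, after padding to 2048x2048). Strassen reduces 8 recursive multiplications to 7 at each level.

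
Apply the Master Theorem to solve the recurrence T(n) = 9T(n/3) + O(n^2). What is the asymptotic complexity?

Master Theorem for T(n) = 9T(n/3) + O(n^2):

a = 9, b = 3, c = 2
log_b(a) = log_3(9) = 2.0000

Case 2: c = 2 = log_3(9) = 2.0000
T(n) = O(n^2 log n) = O(n^2 log n)

For T(n) = 9T(n/3) + O(n^2): log_3(9) = 2.0000. This is Case 2 of the Master Theorem (c = log_b(a), equal work at all levels), giving O(n^2 log n).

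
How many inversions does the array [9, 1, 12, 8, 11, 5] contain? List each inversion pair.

Finding inversions in [9, 1, 12, 8, 11, 5]:

(0, 1): arr[0]=9 > arr[1]=1
(0, 3): arr[0]=9 > arr[3]=8
(0, 5): arr[0]=9 > arr[5]=5
(2, 3): arr[2]=12 > arr[3]=8
(2, 4): arr[2]=12 > arr[4]=11
(2, 5): arr[2]=12 > arr[5]=5
(3, 5): arr[3]=8 > arr[5]=5
(4, 5): arr[4]=11 > arr[5]=5

Total inversions: 8

The array has 8 inversion(s): (0,1), (0,3), (0,5), (2,3), (2,4), (2,5), (3,5), (4,5). Each pair (i,j) satisfies i < j and arr[i] > arr[j].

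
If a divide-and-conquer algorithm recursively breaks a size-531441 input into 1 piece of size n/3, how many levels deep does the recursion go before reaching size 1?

For divide and conquer with division factor 3:

Problem sizes at each level:
Level 0: 531441
Level 1: 177147
Level 2: 59049
Level 3: 19683
Level 4: 6561
Level 5: 2187
Level 6: 729
Level 7: 243
Level 8: 81
Level 9: 27
Level 10: 9
Level 11: 3
Level 12: 1

The root is level 0 and the size-1 base case is level 12 (the tree spans levels 0 through 12, i.e. 13 levels counting the root), so the depth is the number of divisions: log_3(531441) = 12

The recursion tree depth is log_3(531441) = 12. At each level, the problem size is divided by 3, so it takes 12 divisions to reduce to a base case of size 1. The algorithm makes 1 recursive call at each level.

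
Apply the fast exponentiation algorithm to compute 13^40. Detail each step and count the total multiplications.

Computing 13^40 by squaring (build up from 13^1; each line after the first costs one multiplication):

13^1 = 13
13^2 = (13^1)^2 = 13^2 = 169
13^4 = (13^2)^2 = 169^2 = 28561
13^5 = 13 * 13^4 = 13 * 28561 = 371293
13^10 = (13^5)^2 = 371293^2 = 137858491849
13^20 = (13^10)^2 = 137858491849^2 = 19004963774880799438801
13^40 = (13^20)^2 = 19004963774880799438801^2 = 361188648084531445929920877641340156544317601

Result: 361188648084531445929920877641340156544317601
Multiplications needed: 6 (6 lines after 13^1)

13^40 = 361188648084531445929920877641340156544317601. Using exponentiation by squaring, this requires 6 multiplications. The key idea: if the exponent is even, square the half-power; if odd, multiply by the base once.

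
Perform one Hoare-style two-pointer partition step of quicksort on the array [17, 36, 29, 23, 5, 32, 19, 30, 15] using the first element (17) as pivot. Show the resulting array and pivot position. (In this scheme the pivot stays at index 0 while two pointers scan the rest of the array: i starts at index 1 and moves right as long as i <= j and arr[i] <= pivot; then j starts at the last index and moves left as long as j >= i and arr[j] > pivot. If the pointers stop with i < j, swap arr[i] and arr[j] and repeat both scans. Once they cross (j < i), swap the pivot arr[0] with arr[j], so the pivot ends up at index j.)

Hoare-style two-pointer partition with pivot = 17:

Initial array: [17, 36, 29, 23, 5, 32, 19, 30, 15]

Pointers start at i = 1, j = 8.
i stops at index 1 (arr[1]=36 > 17), j stops at index 8 (arr[8]=15 <= 17): swap arr[1] and arr[8], array becomes [17, 15, 29, 23, 5, 32, 19, 30, 36]
i stops at index 2 (arr[2]=29 > 17), j stops at index 4 (arr[4]=5 <= 17): swap arr[2] and arr[4], array becomes [17, 15, 5, 23, 29, 32, 19, 30, 36]
i ends at 3, j ends at 2: the pointers have crossed (j < i), so scanning stops.

Swap pivot arr[0] with arr[2] to place pivot at position 2: [5, 15, 17, 23, 29, 32, 19, 30, 36]
Pivot position: 2

After partitioning with pivot 17, the array becomes [5, 15, 17, 23, 29, 32, 19, 30, 36]. The pivot is placed at index 2. All elements to the left of the pivot are <= 17, and all elements to the right are > 17.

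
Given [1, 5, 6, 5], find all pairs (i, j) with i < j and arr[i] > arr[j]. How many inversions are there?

Finding inversions in [1, 5, 6, 5]:

(2, 3): arr[2]=6 > arr[3]=5

Total inversions: 1

The array has 1 inversion(s): (2,3). Each pair (i,j) satisfies i < j and arr[i] > arr[j].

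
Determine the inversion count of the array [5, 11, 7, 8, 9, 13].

Finding inversions in [5, 11, 7, 8, 9, 13]:

(1, 2): arr[1]=11 > arr[2]=7
(1, 3): arr[1]=11 > arr[3]=8
(1, 4): arr[1]=11 > arr[4]=9

Total inversions: 3

The array has 3 inversion(s): (1,2), (1,3), (1,4). Each pair (i,j) satisfies i < j and arr[i] > arr[j].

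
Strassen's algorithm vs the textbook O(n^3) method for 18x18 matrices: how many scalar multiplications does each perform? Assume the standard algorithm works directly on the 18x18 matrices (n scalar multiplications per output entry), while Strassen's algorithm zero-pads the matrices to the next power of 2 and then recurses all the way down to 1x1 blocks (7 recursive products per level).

Matrix multiplication for 18x18 matrices:

Strassen's algorithm requires power-of-2 dimensions. Pad 18x18 to 32x32 (next power of 2).

Standard algorithm: 18^3 = 5832 multiplications
Strassen's algorithm: 7^(log2(32)) = 7^5 = 16807 multiplications
Difference: 5832 - 16807 = -10975 (Strassen uses MORE here due to padding overhead — for small or just-over-power-of-2 n, padding can outweigh the per-level savings)

Standard: 5832 multiplications (18^3). Strassen: 16807 multiplications (7^5, after padding to 32x32). Strassen reduces 8 recursive multiplications to 7 at each level.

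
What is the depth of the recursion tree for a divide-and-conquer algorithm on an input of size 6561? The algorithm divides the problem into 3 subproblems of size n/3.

For divide and conquer with division factor 3:

Problem sizes at each level:
Level 0: 6561
Level 1: 2187
Level 2: 729
Level 3: 243
Level 4: 81
Level 5: 27
Level 6: 9
Level 7: 3
Level 8: 1

The root is level 0 and the size-1 base case is level 8 (the tree spans levels 0 through 8, i.e. 9 levels counting the root), so the depth is the number of divisions: log_3(6561) = 8

The recursion tree depth is log_3(6561) = 8. At each level, the problem size is divided by 3, so it takes 8 divisions to reduce to a base case of size 1. The algorithm makes 3 recursive calls at each level.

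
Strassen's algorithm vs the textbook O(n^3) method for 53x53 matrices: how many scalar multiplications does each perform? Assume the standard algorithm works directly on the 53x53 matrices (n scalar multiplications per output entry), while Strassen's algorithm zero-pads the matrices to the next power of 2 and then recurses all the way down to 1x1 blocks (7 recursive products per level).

Matrix multiplication for 53x53 matrices:

Strassen's algorithm requires power-of-2 dimensions. Pad 53x53 to 64x64 (next power of 2).

Standard algorithm: 53^3 = 148877 multiplications
Strassen's algorithm: 7^(log2(64)) = 7^6 = 117649 multiplications
Savings: 148877 - 117649 = 31228 multiplications

Standard: 148877 multiplications (53^3). Strassen: 117649 multiplications (7^6, after padding to 64x64). Strassen reduces 8 recursive multiplications to 7 at each level.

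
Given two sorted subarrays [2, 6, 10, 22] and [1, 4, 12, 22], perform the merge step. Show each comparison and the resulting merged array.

Merging process:

Compare 2 vs 1: take 1 from right. Merged: [1]
Compare 2 vs 4: take 2 from left. Merged: [1, 2]
Compare 6 vs 4: take 4 from right. Merged: [1, 2, 4]
Compare 6 vs 12: take 6 from left. Merged: [1, 2, 4, 6]
Compare 10 vs 12: take 10 from left. Merged: [1, 2, 4, 6, 10]
Compare 22 vs 12: take 12 from right. Merged: [1, 2, 4, 6, 10, 12]
Compare 22 vs 22: take 22 from left. Merged: [1, 2, 4, 6, 10, 12, 22]
Append remaining from right: [22]. Merged: [1, 2, 4, 6, 10, 12, 22, 22]

Final merged array: [1, 2, 4, 6, 10, 12, 22, 22]
Total comparisons: 7

The merged array is [1, 2, 4, 6, 10, 12, 22, 22], requiring 7 comparisons. The merge step runs in O(n) time where n is the total number of elements.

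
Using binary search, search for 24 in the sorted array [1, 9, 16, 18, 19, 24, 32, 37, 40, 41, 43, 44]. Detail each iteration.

Binary search for 24 in [1, 9, 16, 18, 19, 24, 32, 37, 40, 41, 43, 44]:

lo=0, hi=11, mid=5, arr[mid]=24 -> Found target at index 5!

Binary search finds 24 at index 5 after 1 comparisons. The search repeatedly halves the search space by comparing with the middle element.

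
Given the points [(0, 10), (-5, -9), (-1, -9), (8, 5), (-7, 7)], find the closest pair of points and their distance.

Computing all pairwise distances among 5 points:

d((0, 10), (-5, -9)) = 19.6469
d((0, 10), (-1, -9)) = 19.0263
d((0, 10), (8, 5)) = 9.434
d((0, 10), (-7, 7)) = 7.6158
d((-5, -9), (-1, -9)) = 4.0 <-- minimum
d((-5, -9), (8, 5)) = 19.105
d((-5, -9), (-7, 7)) = 16.1245
d((-1, -9), (8, 5)) = 16.6433
d((-1, -9), (-7, 7)) = 17.088
d((8, 5), (-7, 7)) = 15.1327

Closest pair: (-5, -9) and (-1, -9) with distance 4.0

The closest pair is (-5, -9) and (-1, -9) with Euclidean distance 4.0. For 5 points, brute-force pairwise comparison is shown above. For large n, the divide-and-conquer algorithm (sort by x, recurse on halves, check the dividing strip) achieves O(n log n).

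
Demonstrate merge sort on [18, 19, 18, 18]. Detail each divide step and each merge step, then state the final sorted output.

Merge sort trace:

Split: [18, 19, 18, 18] -> [18, 19] and [18, 18]
  Split: [18, 19] -> [18] and [19]
  Merge: [18] + [19] -> [18, 19]
  Split: [18, 18] -> [18] and [18]
  Merge: [18] + [18] -> [18, 18]
Merge: [18, 19] + [18, 18] -> [18, 18, 18, 19]

Final sorted array: [18, 18, 18, 19]

The merge sort proceeds by recursively splitting the array and merging sorted halves.
After all merges, the sorted array is [18, 18, 18, 19].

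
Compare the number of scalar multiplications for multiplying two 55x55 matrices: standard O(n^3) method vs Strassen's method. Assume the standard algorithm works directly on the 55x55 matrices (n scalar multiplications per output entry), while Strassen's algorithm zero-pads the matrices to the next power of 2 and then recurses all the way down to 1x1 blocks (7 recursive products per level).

Matrix multiplication for 55x55 matrices:

Strassen's algorithm requires power-of-2 dimensions. Pad 55x55 to 64x64 (next power of 2).

Standard algorithm: 55^3 = 166375 multiplications
Strassen's algorithm: 7^(log2(64)) = 7^6 = 117649 multiplications
Savings: 166375 - 117649 = 48726 multiplications

Standard: 166375 multiplications (55^3). Strassen: 117649 multiplications (7^6, after padding to 64x64). Strassen reduces 8 recursive multiplications to 7 at each level.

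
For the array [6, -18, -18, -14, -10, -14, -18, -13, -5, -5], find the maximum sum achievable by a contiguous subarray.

Using Kadane's algorithm on [6, -18, -18, -14, -10, -14, -18, -13, -5, -5]:

Scanning through the array:
Position 1 (value -18): max_ending_here = -12, max_so_far = 6
Position 2 (value -18): max_ending_here = -18, max_so_far = 6
Position 3 (value -14): max_ending_here = -14, max_so_far = 6
Position 4 (value -10): max_ending_here = -10, max_so_far = 6
Position 5 (value -14): max_ending_here = -14, max_so_far = 6
Position 6 (value -18): max_ending_here = -18, max_so_far = 6
Position 7 (value -13): max_ending_here = -13, max_so_far = 6
Position 8 (value -5): max_ending_here = -5, max_so_far = 6
Position 9 (value -5): max_ending_here = -5, max_so_far = 6

Maximum subarray: [6]
Maximum sum: 6

The maximum subarray is [6] with sum 6. This subarray runs from index 0 to index 0.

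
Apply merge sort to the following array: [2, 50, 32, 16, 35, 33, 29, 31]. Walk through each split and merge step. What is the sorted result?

Merge sort trace:

Split: [2, 50, 32, 16, 35, 33, 29, 31] -> [2, 50, 32, 16] and [35, 33, 29, 31]
  Split: [2, 50, 32, 16] -> [2, 50] and [32, 16]
    Split: [2, 50] -> [2] and [50]
    Merge: [2] + [50] -> [2, 50]
    Split: [32, 16] -> [32] and [16]
    Merge: [32] + [16] -> [16, 32]
  Merge: [2, 50] + [16, 32] -> [2, 16, 32, 50]
  Split: [35, 33, 29, 31] -> [35, 33] and [29, 31]
    Split: [35, 33] -> [35] and [33]
    Merge: [35] + [33] -> [33, 35]
    Split: [29, 31] -> [29] and [31]
    Merge: [29] + [31] -> [29, 31]
  Merge: [33, 35] + [29, 31] -> [29, 31, 33, 35]
Merge: [2, 16, 32, 50] + [29, 31, 33, 35] -> [2, 16, 29, 31, 32, 33, 35, 50]

Final sorted array: [2, 16, 29, 31, 32, 33, 35, 50]

The merge sort proceeds by recursively splitting the array and merging sorted halves.
After all merges, the sorted array is [2, 16, 29, 31, 32, 33, 35, 50].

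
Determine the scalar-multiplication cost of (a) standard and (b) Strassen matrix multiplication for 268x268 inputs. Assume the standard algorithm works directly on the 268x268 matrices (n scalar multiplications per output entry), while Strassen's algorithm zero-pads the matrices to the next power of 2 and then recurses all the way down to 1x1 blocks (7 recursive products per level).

Matrix multiplication for 268x268 matrices:

Strassen's algorithm requires power-of-2 dimensions. Pad 268x268 to 512x512 (next power of 2).

Standard algorithm: 268^3 = 19248832 multiplications
Strassen's algorithm: 7^(log2(512)) = 7^9 = 40353607 multiplications
Difference: 19248832 - 40353607 = -21104775 (Strassen uses MORE here due to padding overhead — for small or just-over-power-of-2 n, padding can outweigh the per-level savings)

Standard: 19248832 multiplications (268^3). Strassen: 40353607 multiplications (7^9, after padding to 512x512). Strassen reduces 8 recursive multiplications to 7 at each level.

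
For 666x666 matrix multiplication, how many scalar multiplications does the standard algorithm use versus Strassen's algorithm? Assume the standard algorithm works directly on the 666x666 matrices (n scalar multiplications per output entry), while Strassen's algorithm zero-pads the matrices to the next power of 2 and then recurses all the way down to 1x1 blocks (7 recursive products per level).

Matrix multiplication for 666x666 matrices:

Strassen's algorithm requires power-of-2 dimensions. Pad 666x666 to 1024x1024 (next power of 2).

Standard algorithm: 666^3 = 295408296 multiplications
Strassen's algorithm: 7^(log2(1024)) = 7^10 = 282475249 multiplications
Savings: 295408296 - 282475249 = 12933047 multiplications

Standard: 295408296 multiplications (666^3). Strassen: 282475249 multiplications (7^10, after padding to 1024x1024). Strassen reduces 8 recursive multiplications to 7 at each level.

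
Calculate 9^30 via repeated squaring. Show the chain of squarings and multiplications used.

Computing 9^30 by squaring (build up from 9^1; each line after the first costs one multiplication):

9^1 = 9
9^2 = (9^1)^2 = 9^2 = 81
9^3 = 9 * 9^2 = 9 * 81 = 729
9^6 = (9^3)^2 = 729^2 = 531441
9^7 = 9 * 9^6 = 9 * 531441 = 4782969
9^14 = (9^7)^2 = 4782969^2 = 22876792454961
9^15 = 9 * 9^14 = 9 * 22876792454961 = 205891132094649
9^30 = (9^15)^2 = 205891132094649^2 = 42391158275216203514294433201

Result: 42391158275216203514294433201
Multiplications needed: 7 (7 lines after 9^1)

9^30 = 42391158275216203514294433201. Using exponentiation by squaring, this requires 7 multiplications. The key idea: if the exponent is even, square the half-power; if odd, multiply by the base once.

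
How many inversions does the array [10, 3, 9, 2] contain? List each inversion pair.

Finding inversions in [10, 3, 9, 2]:

(0, 1): arr[0]=10 > arr[1]=3
(0, 2): arr[0]=10 > arr[2]=9
(0, 3): arr[0]=10 > arr[3]=2
(1, 3): arr[1]=3 > arr[3]=2
(2, 3): arr[2]=9 > arr[3]=2

Total inversions: 5

The array has 5 inversion(s): (0,1), (0,2), (0,3), (1,3), (2,3). Each pair (i,j) satisfies i < j and arr[i] > arr[j].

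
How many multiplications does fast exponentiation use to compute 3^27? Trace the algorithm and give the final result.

Computing 3^27 by squaring (build up from 3^1; each line after the first costs one multiplication):

3^1 = 3
3^2 = (3^1)^2 = 3^2 = 9
3^3 = 3 * 3^2 = 3 * 9 = 27
3^6 = (3^3)^2 = 27^2 = 729
3^12 = (3^6)^2 = 729^2 = 531441
3^13 = 3 * 3^12 = 3 * 531441 = 1594323
3^26 = (3^13)^2 = 1594323^2 = 2541865828329
3^27 = 3 * 3^26 = 3 * 2541865828329 = 7625597484987

Result: 7625597484987
Multiplications needed: 7 (7 lines after 3^1)

3^27 = 7625597484987. Using exponentiation by squaring, this requires 7 multiplications. The key idea: if the exponent is even, square the half-power; if odd, multiply by the base once.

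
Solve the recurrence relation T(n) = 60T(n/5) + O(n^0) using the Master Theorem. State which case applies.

Master Theorem for T(n) = 60T(n/5) + O(n^0):

a = 60, b = 5, c = 0
log_b(a) = log_5(60) = 2.5440

Case 1: c = 0 < log_5(60) = 2.5440
T(n) = O(n^(log_5 60))

For T(n) = 60T(n/5) + O(n^0): log_5(60) = 2.5440. This is Case 1 of the Master Theorem (c < log_b(a), work dominated by leaves), giving O(n^(log_5 60)).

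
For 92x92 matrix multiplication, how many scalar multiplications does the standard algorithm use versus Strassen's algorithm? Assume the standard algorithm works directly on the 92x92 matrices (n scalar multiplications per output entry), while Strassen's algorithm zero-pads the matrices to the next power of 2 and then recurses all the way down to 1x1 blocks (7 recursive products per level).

Matrix multiplication for 92x92 matrices:

Strassen's algorithm requires power-of-2 dimensions. Pad 92x92 to 128x128 (next power of 2).

Standard algorithm: 92^3 = 778688 multiplications
Strassen's algorithm: 7^(log2(128)) = 7^7 = 823543 multiplications
Difference: 778688 - 823543 = -44855 (Strassen uses MORE here due to padding overhead — for small or just-over-power-of-2 n, padding can outweigh the per-level savings)

Standard: 778688 multiplications (92^3). Strassen: 823543 multiplications (7^7, after padding to 128x128). Strassen reduces 8 recursive multiplications to 7 at each level.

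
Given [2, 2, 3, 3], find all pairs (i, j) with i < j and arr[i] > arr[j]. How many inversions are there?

Finding inversions in [2, 2, 3, 3]:


Total inversions: 0

The array has 0 inversions. It is already sorted.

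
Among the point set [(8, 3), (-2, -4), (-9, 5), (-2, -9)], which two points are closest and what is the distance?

Computing all pairwise distances among 4 points:

d((8, 3), (-2, -4)) = 12.2066
d((8, 3), (-9, 5)) = 17.1172
d((8, 3), (-2, -9)) = 15.6205
d((-2, -4), (-9, 5)) = 11.4018
d((-2, -4), (-2, -9)) = 5.0 <-- minimum
d((-9, 5), (-2, -9)) = 15.6525

Closest pair: (-2, -4) and (-2, -9) with distance 5.0

The closest pair is (-2, -4) and (-2, -9) with Euclidean distance 5.0. For 4 points, brute-force pairwise comparison is shown above. For large n, the divide-and-conquer algorithm (sort by x, recurse on halves, check the dividing strip) achieves O(n log n).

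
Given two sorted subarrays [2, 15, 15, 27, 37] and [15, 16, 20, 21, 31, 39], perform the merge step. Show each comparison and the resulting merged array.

Merging process:

Compare 2 vs 15: take 2 from left. Merged: [2]
Compare 15 vs 15: take 15 from left. Merged: [2, 15]
Compare 15 vs 15: take 15 from left. Merged: [2, 15, 15]
Compare 27 vs 15: take 15 from right. Merged: [2, 15, 15, 15]
Compare 27 vs 16: take 16 from right. Merged: [2, 15, 15, 15, 16]
Compare 27 vs 20: take 20 from right. Merged: [2, 15, 15, 15, 16, 20]
Compare 27 vs 21: take 21 from right. Merged: [2, 15, 15, 15, 16, 20, 21]
Compare 27 vs 31: take 27 from left. Merged: [2, 15, 15, 15, 16, 20, 21, 27]
Compare 37 vs 31: take 31 from right. Merged: [2, 15, 15, 15, 16, 20, 21, 27, 31]
Compare 37 vs 39: take 37 from left. Merged: [2, 15, 15, 15, 16, 20, 21, 27, 31, 37]
Append remaining from right: [39]. Merged: [2, 15, 15, 15, 16, 20, 21, 27, 31, 37, 39]

Final merged array: [2, 15, 15, 15, 16, 20, 21, 27, 31, 37, 39]
Total comparisons: 10

The merged array is [2, 15, 15, 15, 16, 20, 21, 27, 31, 37, 39], requiring 10 comparisons. The merge step runs in O(n) time where n is the total number of elements.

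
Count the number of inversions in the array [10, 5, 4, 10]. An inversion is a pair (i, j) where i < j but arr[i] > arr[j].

Finding inversions in [10, 5, 4, 10]:

(0, 1): arr[0]=10 > arr[1]=5
(0, 2): arr[0]=10 > arr[2]=4
(1, 2): arr[1]=5 > arr[2]=4

Total inversions: 3

The array has 3 inversion(s): (0,1), (0,2), (1,2). Each pair (i,j) satisfies i < j and arr[i] > arr[j].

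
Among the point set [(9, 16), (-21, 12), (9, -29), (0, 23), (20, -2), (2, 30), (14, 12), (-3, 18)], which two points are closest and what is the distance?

Computing all pairwise distances among 8 points:

d((9, 16), (-21, 12)) = 30.2655
d((9, 16), (9, -29)) = 45.0
d((9, 16), (0, 23)) = 11.4018
d((9, 16), (20, -2)) = 21.095
d((9, 16), (2, 30)) = 15.6525
d((9, 16), (14, 12)) = 6.4031
d((9, 16), (-3, 18)) = 12.1655
d((-21, 12), (9, -29)) = 50.8035
d((-21, 12), (0, 23)) = 23.7065
d((-21, 12), (20, -2)) = 43.3244
d((-21, 12), (2, 30)) = 29.2062
d((-21, 12), (14, 12)) = 35.0
d((-21, 12), (-3, 18)) = 18.9737
d((9, -29), (0, 23)) = 52.7731
d((9, -29), (20, -2)) = 29.1548
d((9, -29), (2, 30)) = 59.4138
d((9, -29), (14, 12)) = 41.3038
d((9, -29), (-3, 18)) = 48.5077
d((0, 23), (20, -2)) = 32.0156
d((0, 23), (2, 30)) = 7.2801
d((0, 23), (14, 12)) = 17.8045
d((0, 23), (-3, 18)) = 5.831 <-- minimum
d((20, -2), (2, 30)) = 36.7151
d((20, -2), (14, 12)) = 15.2315
d((20, -2), (-3, 18)) = 30.4795
d((2, 30), (14, 12)) = 21.6333
d((2, 30), (-3, 18)) = 13.0
d((14, 12), (-3, 18)) = 18.0278

Closest pair: (0, 23) and (-3, 18) with distance 5.831

The closest pair is (0, 23) and (-3, 18) with Euclidean distance 5.831. For 8 points, brute-force pairwise comparison is shown above. For large n, the divide-and-conquer algorithm (sort by x, recurse on halves, check the dividing strip) achieves O(n log n).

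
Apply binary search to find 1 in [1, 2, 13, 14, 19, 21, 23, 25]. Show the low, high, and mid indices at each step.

Binary search for 1 in [1, 2, 13, 14, 19, 21, 23, 25]:

lo=0, hi=7, mid=3, arr[mid]=14 -> 14 > 1, search left half
lo=0, hi=2, mid=1, arr[mid]=2 -> 2 > 1, search left half
lo=0, hi=0, mid=0, arr[mid]=1 -> Found target at index 0!

Binary search finds 1 at index 0 after 3 comparisons. The search repeatedly halves the search space by comparing with the middle element.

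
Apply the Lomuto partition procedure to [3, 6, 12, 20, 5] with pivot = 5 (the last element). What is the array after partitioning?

Lomuto partition with pivot = 5:

Initial array: [3, 6, 12, 20, 5]

arr[0]=3 <= 5: swap with position 0, array becomes [3, 6, 12, 20, 5]
arr[1]=6 > 5: no swap
arr[2]=12 > 5: no swap
arr[3]=20 > 5: no swap

Place pivot at position 1: [3, 5, 12, 20, 6]
Pivot position: 1

After partitioning with pivot 5, the array becomes [3, 5, 12, 20, 6]. The pivot is placed at index 1. All elements to the left of the pivot are <= 5, and all elements to the right are > 5.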